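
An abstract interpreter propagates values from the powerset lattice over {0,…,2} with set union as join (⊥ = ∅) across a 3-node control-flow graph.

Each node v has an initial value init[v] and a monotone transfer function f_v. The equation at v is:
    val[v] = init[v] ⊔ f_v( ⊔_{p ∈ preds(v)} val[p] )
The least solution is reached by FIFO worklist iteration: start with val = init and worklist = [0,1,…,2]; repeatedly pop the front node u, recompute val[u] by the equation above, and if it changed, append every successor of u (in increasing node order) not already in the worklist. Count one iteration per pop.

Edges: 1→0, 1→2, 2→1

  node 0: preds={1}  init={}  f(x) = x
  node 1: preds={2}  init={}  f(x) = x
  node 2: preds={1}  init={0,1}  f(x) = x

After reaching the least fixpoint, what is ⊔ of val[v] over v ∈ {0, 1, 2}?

{0,1}

Iteration log — 4 steps:
  step 1. node 0  ⊔preds={}  new={}  stable
  step 2. node 1  ⊔preds={0,1}  new={0,1}  old={}  +wl: 0
  step 3. node 2  ⊔preds={0,1}  new={0,1}  stable
  step 4. node 0  ⊔preds={0,1}  new={0,1}  old={}  +wl: 

Least fixpoint reached:
  node 0: {0,1}
  node 1: {0,1}
  node 2: {0,1}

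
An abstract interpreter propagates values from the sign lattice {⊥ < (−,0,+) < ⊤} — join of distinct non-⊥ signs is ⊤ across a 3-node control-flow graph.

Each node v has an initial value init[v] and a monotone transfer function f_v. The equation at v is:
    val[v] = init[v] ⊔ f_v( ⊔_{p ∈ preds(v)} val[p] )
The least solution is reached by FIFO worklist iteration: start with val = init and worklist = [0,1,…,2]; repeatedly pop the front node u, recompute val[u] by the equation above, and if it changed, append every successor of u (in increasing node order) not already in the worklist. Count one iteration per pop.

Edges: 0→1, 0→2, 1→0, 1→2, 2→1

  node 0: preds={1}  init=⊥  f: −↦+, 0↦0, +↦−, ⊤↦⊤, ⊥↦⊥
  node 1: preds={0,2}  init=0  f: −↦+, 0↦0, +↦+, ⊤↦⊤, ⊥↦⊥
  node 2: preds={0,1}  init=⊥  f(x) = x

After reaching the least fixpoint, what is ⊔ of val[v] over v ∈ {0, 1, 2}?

0

Iteration log — 4 steps:
  step 1. node 0  ⊔preds=0  new=0  old=⊥  +wl: 
  step 2. node 1  ⊔preds=0  new=0  stable
  step 3. node 2  ⊔preds=0  new=0  old=⊥  +wl: 1
  step 4. node 1  ⊔preds=0  new=0  stable

Least fixpoint reached:
  node 0: 0
  node 1: 0
  node 2: 0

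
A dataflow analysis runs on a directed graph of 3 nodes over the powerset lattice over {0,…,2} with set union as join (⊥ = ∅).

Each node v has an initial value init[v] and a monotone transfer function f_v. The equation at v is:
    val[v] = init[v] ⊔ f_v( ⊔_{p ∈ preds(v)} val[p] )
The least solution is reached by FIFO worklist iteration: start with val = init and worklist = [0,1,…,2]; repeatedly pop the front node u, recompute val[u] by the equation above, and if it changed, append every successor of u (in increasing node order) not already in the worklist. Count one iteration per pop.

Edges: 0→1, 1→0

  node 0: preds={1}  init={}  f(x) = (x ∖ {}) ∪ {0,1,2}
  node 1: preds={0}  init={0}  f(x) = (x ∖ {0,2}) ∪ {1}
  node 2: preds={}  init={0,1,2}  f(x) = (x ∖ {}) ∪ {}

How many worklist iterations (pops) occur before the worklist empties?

Worklist (4 pops):
  #1 pop 0: in={0} → {0,1,2} (was {}); enqueue []
  #2 pop 1: in={0,1,2} → {0,1} (was {0}); enqueue [0]
  #3 pop 2: in={} → {0,1,2} (no change)
  #4 pop 0: in={0,1} → {0,1,2} (no change)

Fixpoint:
  val[0] = {0,1,2}
  val[1] = {0,1}
  val[2] = {0,1,2}

4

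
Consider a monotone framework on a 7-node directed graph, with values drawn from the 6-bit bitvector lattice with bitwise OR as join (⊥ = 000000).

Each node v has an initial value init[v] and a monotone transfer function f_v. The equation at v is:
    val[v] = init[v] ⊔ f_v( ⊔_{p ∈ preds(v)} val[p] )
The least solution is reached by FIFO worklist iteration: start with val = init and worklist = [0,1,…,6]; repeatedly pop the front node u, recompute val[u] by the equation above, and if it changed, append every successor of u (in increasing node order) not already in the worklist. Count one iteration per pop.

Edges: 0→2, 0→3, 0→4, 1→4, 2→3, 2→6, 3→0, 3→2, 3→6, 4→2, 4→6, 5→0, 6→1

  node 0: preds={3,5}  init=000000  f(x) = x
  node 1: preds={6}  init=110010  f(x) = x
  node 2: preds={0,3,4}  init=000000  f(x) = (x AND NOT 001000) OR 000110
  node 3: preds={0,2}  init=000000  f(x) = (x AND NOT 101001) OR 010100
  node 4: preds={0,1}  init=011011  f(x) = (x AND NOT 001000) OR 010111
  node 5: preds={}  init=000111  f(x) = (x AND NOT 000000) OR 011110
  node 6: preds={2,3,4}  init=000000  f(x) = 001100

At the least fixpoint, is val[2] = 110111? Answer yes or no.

Trace (13 dequeues):
  [1] u=0 | in 000111 | out 000111 | prev 000000 | push {}
  [2] u=1 | in 000000 | out 110010 | ==
  [3] u=2 | in 011111 | out 010111 | prev 000000 | push {}
  [4] u=3 | in 010111 | out 010110 | prev 000000 | push {0,2}
  [5] u=4 | in 110111 | out 111111 | prev 011011 | push {}
  [6] u=5 | in 000000 | out 011111 | prev 000111 | push {}
  [7] u=6 | in 111111 | out 001100 | prev 000000 | push {1}
  [8] u=0 | in 011111 | out 011111 | prev 000111 | push {3,4}
  [9] u=2 | in 111111 | out 110111 | prev 010111 | push {6}
  [10] u=1 | in 001100 | out 111110 | prev 110010 | push {}
  [11] u=3 | in 111111 | out 010110 | ==
  [12] u=4 | in 111111 | out 111111 | ==
  [13] u=6 | in 111111 | out 001100 | ==

Converged values:
  [0] 011111
  [1] 111110
  [2] 110111
  [3] 010110
  [4] 111111
  [5] 011111
  [6] 001100

yes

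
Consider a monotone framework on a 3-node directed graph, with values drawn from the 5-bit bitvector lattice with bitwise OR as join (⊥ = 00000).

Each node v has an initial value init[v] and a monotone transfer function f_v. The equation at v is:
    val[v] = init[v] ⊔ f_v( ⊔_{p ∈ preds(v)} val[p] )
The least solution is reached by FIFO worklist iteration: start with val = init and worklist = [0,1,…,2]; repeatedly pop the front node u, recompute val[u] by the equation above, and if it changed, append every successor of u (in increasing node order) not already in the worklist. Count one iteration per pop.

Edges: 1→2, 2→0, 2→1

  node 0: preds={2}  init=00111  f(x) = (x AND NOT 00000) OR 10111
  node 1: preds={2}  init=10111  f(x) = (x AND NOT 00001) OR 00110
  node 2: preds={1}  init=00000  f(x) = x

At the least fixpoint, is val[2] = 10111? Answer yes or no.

Worklist (5 pops):
  #1 pop 0: in=00000 → 10111 (was 00111); enqueue []
  #2 pop 1: in=00000 → 10111 (no change)
  #3 pop 2: in=10111 → 10111 (was 00000); enqueue [0,1]
  #4 pop 0: in=10111 → 10111 (no change)
  #5 pop 1: in=10111 → 10111 (no change)

Fixpoint:
  val[0] = 10111
  val[1] = 10111
  val[2] = 10111

yes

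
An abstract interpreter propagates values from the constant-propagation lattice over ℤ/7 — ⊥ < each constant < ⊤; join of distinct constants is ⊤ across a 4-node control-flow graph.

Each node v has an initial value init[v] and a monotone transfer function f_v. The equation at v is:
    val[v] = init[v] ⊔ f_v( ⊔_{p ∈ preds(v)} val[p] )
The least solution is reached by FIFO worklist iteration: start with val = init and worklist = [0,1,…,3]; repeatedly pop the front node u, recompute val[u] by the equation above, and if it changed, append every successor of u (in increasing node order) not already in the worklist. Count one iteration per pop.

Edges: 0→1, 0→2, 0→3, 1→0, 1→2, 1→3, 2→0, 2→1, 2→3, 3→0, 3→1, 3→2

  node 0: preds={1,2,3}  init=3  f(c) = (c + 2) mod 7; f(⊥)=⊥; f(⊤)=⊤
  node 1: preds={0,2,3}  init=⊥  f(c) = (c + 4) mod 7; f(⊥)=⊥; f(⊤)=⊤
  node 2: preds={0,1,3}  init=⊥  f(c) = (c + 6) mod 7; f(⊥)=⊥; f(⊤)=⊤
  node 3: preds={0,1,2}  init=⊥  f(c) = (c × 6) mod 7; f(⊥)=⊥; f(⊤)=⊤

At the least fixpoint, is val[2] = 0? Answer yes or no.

Worklist (9 pops):
  #1 pop 0: in=⊥ → 3 (no change)
  #2 pop 1: in=3 → 0 (was ⊥); enqueue [0]
  #3 pop 2: in=⊤ → ⊤ (was ⊥); enqueue [1]
  #4 pop 3: in=⊤ → ⊤ (was ⊥); enqueue [2]
  #5 pop 0: in=⊤ → ⊤ (was 3); enqueue [3]
  #6 pop 1: in=⊤ → ⊤ (was 0); enqueue [0]
  #7 pop 2: in=⊤ → ⊤ (no change)
  #8 pop 3: in=⊤ → ⊤ (no change)
  #9 pop 0: in=⊤ → ⊤ (no change)

Fixpoint:
  val[0] = ⊤
  val[1] = ⊤
  val[2] = ⊤
  val[3] = ⊤

no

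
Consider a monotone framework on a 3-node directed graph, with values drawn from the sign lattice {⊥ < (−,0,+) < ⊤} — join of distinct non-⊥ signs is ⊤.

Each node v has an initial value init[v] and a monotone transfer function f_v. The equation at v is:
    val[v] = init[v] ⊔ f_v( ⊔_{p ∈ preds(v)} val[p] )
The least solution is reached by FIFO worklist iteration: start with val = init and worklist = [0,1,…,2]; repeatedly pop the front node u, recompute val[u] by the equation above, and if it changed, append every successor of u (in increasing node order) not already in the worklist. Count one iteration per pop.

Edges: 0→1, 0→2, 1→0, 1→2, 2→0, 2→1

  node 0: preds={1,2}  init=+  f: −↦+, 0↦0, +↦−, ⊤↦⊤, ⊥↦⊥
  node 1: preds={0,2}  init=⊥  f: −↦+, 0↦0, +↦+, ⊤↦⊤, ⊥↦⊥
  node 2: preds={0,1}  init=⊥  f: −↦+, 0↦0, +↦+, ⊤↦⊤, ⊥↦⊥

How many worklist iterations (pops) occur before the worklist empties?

Worklist (8 pops):
  #1 pop 0: in=⊥ → + (no change)
  #2 pop 1: in=+ → + (was ⊥); enqueue [0]
  #3 pop 2: in=+ → + (was ⊥); enqueue [1]
  #4 pop 0: in=+ → ⊤ (was +); enqueue [2]
  #5 pop 1: in=⊤ → ⊤ (was +); enqueue [0]
  #6 pop 2: in=⊤ → ⊤ (was +); enqueue [1]
  #7 pop 0: in=⊤ → ⊤ (no change)
  #8 pop 1: in=⊤ → ⊤ (no change)

Fixpoint:
  val[0] = ⊤
  val[1] = ⊤
  val[2] = ⊤

8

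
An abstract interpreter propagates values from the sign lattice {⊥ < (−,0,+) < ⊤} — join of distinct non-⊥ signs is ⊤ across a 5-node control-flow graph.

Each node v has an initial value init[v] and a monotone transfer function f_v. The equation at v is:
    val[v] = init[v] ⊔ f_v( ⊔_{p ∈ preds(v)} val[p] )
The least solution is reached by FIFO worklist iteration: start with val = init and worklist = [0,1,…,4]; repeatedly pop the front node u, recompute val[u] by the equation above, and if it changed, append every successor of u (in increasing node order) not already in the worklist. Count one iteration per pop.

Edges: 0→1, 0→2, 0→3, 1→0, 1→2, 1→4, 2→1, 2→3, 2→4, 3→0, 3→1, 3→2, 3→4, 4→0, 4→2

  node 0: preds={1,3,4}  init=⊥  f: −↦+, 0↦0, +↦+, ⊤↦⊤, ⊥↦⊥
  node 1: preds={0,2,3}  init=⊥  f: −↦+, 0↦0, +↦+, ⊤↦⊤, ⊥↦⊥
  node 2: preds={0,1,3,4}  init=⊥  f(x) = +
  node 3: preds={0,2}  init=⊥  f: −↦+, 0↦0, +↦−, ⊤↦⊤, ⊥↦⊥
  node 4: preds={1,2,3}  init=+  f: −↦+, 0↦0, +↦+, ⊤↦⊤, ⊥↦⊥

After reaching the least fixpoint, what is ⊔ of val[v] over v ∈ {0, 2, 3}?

Trace (13 dequeues):
  [1] u=0 | in + | out + | prev ⊥ | push {}
  [2] u=1 | in + | out + | prev ⊥ | push {0}
  [3] u=2 | in + | out + | prev ⊥ | push {1}
  [4] u=3 | in + | out − | prev ⊥ | push {2}
  [5] u=4 | in ⊤ | out ⊤ | prev + | push {}
  [6] u=0 | in ⊤ | out ⊤ | prev + | push {3}
  [7] u=1 | in ⊤ | out ⊤ | prev + | push {0,4}
  [8] u=2 | in ⊤ | out + | ==
  [9] u=3 | in ⊤ | out ⊤ | prev − | push {1,2}
  [10] u=0 | in ⊤ | out ⊤ | ==
  [11] u=4 | in ⊤ | out ⊤ | ==
  [12] u=1 | in ⊤ | out ⊤ | ==
  [13] u=2 | in ⊤ | out + | ==

Converged values:
  [0] ⊤
  [1] ⊤
  [2] +
  [3] ⊤
  [4] ⊤

⊤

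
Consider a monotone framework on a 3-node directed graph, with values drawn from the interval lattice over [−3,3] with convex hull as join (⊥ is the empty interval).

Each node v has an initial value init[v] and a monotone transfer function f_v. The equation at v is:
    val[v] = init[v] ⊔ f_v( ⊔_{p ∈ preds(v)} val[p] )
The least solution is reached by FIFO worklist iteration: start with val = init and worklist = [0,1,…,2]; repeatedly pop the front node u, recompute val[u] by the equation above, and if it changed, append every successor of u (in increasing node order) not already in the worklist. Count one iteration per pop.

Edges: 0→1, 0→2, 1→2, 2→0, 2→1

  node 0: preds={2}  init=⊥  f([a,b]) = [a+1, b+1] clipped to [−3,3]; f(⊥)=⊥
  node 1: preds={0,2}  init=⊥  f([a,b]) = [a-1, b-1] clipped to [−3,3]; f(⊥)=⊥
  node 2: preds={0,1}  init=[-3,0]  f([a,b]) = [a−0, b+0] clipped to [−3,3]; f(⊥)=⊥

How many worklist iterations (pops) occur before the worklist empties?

11

Worklist (11 pops):
  #1 pop 0: in=[-3,0] → [-2,1] (was ⊥); enqueue []
  #2 pop 1: in=[-3,1] → [-3,0] (was ⊥); enqueue []
  #3 pop 2: in=[-3,1] → [-3,1] (was [-3,0]); enqueue [0,1]
  #4 pop 0: in=[-3,1] → [-2,2] (was [-2,1]); enqueue [2]
  #5 pop 1: in=[-3,2] → [-3,1] (was [-3,0]); enqueue []
  #6 pop 2: in=[-3,2] → [-3,2] (was [-3,1]); enqueue [0,1]
  #7 pop 0: in=[-3,2] → [-2,3] (was [-2,2]); enqueue [2]
  #8 pop 1: in=[-3,3] → [-3,2] (was [-3,1]); enqueue []
  #9 pop 2: in=[-3,3] → [-3,3] (was [-3,2]); enqueue [0,1]
  #10 pop 0: in=[-3,3] → [-2,3] (no change)
  #11 pop 1: in=[-3,3] → [-3,2] (no change)

Fixpoint:
  val[0] = [-2,3]
  val[1] = [-3,2]
  val[2] = [-3,3]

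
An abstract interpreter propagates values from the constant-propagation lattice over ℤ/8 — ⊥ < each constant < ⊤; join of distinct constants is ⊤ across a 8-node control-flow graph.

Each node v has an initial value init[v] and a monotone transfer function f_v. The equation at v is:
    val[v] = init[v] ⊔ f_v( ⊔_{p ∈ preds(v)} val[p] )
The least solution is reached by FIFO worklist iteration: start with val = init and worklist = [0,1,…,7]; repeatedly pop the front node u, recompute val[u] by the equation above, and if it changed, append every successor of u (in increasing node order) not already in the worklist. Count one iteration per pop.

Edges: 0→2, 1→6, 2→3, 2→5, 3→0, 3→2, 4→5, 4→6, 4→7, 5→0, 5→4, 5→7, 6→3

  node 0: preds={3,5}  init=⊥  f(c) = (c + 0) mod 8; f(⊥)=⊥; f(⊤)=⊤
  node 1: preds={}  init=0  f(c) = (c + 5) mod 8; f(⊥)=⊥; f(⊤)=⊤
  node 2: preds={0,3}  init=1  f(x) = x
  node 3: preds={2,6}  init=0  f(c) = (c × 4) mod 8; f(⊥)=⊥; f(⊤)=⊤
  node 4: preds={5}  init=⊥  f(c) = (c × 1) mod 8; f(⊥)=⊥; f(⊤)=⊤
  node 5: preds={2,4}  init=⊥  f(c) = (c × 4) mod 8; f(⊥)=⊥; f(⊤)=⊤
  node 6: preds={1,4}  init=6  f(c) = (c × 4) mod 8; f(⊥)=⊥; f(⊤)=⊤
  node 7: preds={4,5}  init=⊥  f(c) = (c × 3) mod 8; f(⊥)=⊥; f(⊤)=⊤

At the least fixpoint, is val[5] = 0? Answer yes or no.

Worklist (15 pops):
  #1 pop 0: in=0 → 0 (was ⊥); enqueue []
  #2 pop 1: in=⊥ → 0 (no change)
  #3 pop 2: in=0 → ⊤ (was 1); enqueue []
  #4 pop 3: in=⊤ → ⊤ (was 0); enqueue [0,2]
  #5 pop 4: in=⊥ → ⊥ (no change)
  #6 pop 5: in=⊤ → ⊤ (was ⊥); enqueue [4]
  #7 pop 6: in=0 → ⊤ (was 6); enqueue [3]
  #8 pop 7: in=⊤ → ⊤ (was ⊥); enqueue []
  #9 pop 0: in=⊤ → ⊤ (was 0); enqueue []
  #10 pop 2: in=⊤ → ⊤ (no change)
  #11 pop 4: in=⊤ → ⊤ (was ⊥); enqueue [5,6,7]
  #12 pop 3: in=⊤ → ⊤ (no change)
  #13 pop 5: in=⊤ → ⊤ (no change)
  #14 pop 6: in=⊤ → ⊤ (no change)
  #15 pop 7: in=⊤ → ⊤ (no change)

Fixpoint:
  val[0] = ⊤
  val[1] = 0
  val[2] = ⊤
  val[3] = ⊤
  val[4] = ⊤
  val[5] = ⊤
  val[6] = ⊤
  val[7] = ⊤

no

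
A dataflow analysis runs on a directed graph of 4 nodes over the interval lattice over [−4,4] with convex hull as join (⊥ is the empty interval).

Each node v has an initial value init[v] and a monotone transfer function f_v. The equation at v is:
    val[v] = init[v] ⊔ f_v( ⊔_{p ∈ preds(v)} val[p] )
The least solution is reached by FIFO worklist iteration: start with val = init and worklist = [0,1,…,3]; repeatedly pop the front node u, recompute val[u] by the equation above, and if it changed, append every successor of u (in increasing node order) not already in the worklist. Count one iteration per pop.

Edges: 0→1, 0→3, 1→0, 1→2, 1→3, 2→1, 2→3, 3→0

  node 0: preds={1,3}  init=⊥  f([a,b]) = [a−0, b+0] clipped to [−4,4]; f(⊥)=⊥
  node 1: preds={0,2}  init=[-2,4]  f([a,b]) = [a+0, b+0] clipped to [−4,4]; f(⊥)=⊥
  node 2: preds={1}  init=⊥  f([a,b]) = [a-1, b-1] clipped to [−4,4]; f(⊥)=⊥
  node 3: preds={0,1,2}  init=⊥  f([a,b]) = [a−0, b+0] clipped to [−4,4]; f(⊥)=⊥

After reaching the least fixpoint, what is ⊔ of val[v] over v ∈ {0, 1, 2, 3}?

[-4,4]

Trace (13 dequeues):
  [1] u=0 | in [-2,4] | out [-2,4] | prev ⊥ | push {}
  [2] u=1 | in [-2,4] | out [-2,4] | ==
  [3] u=2 | in [-2,4] | out [-3,3] | prev ⊥ | push {1}
  [4] u=3 | in [-3,4] | out [-3,4] | prev ⊥ | push {0}
  [5] u=1 | in [-3,4] | out [-3,4] | prev [-2,4] | push {2,3}
  [6] u=0 | in [-3,4] | out [-3,4] | prev [-2,4] | push {1}
  [7] u=2 | in [-3,4] | out [-4,3] | prev [-3,3] | push {}
  [8] u=3 | in [-4,4] | out [-4,4] | prev [-3,4] | push {0}
  [9] u=1 | in [-4,4] | out [-4,4] | prev [-3,4] | push {2,3}
  [10] u=0 | in [-4,4] | out [-4,4] | prev [-3,4] | push {1}
  [11] u=2 | in [-4,4] | out [-4,3] | ==
  [12] u=3 | in [-4,4] | out [-4,4] | ==
  [13] u=1 | in [-4,4] | out [-4,4] | ==

Converged values:
  [0] [-4,4]
  [1] [-4,4]
  [2] [-4,3]
  [3] [-4,4]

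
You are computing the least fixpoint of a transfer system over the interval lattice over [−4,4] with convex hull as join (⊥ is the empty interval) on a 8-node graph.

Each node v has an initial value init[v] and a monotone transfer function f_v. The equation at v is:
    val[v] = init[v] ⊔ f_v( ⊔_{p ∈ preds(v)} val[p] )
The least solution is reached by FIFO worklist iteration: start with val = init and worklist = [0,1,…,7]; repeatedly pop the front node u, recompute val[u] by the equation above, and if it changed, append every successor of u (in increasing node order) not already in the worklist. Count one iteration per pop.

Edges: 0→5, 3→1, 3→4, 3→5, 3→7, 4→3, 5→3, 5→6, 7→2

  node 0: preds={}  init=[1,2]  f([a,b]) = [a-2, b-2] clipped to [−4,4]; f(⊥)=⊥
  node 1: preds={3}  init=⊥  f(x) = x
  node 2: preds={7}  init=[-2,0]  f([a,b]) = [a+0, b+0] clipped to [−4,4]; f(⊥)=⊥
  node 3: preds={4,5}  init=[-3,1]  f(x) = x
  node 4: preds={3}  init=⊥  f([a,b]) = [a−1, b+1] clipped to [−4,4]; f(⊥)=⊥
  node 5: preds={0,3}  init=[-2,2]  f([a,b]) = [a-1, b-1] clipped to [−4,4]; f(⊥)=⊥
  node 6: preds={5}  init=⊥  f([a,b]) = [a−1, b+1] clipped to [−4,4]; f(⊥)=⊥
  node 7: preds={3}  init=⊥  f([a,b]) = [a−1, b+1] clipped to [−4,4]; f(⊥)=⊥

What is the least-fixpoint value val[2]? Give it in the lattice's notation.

Iteration log — 23 steps:
  step 1. node 0  ⊔preds=⊥  new=[1,2]  stable
  step 2. node 1  ⊔preds=[-3,1]  new=[-3,1]  old=⊥  +wl: 
  step 3. node 2  ⊔preds=⊥  new=[-2,0]  stable
  step 4. node 3  ⊔preds=[-2,2]  new=[-3,2]  old=[-3,1]  +wl: 1
  step 5. node 4  ⊔preds=[-3,2]  new=[-4,3]  old=⊥  +wl: 3
  step 6. node 5  ⊔preds=[-3,2]  new=[-4,2]  old=[-2,2]  +wl: 
  step 7. node 6  ⊔preds=[-4,2]  new=[-4,3]  old=⊥  +wl: 
  step 8. node 7  ⊔preds=[-3,2]  new=[-4,3]  old=⊥  +wl: 2
  step 9. node 1  ⊔preds=[-3,2]  new=[-3,2]  old=[-3,1]  +wl: 
  step 10. node 3  ⊔preds=[-4,3]  new=[-4,3]  old=[-3,2]  +wl: 1,4,5,7
  step 11. node 2  ⊔preds=[-4,3]  new=[-4,3]  old=[-2,0]  +wl: 
  step 12. node 1  ⊔preds=[-4,3]  new=[-4,3]  old=[-3,2]  +wl: 
  step 13. node 4  ⊔preds=[-4,3]  new=[-4,4]  old=[-4,3]  +wl: 3
  step 14. node 5  ⊔preds=[-4,3]  new=[-4,2]  stable
  step 15. node 7  ⊔preds=[-4,3]  new=[-4,4]  old=[-4,3]  +wl: 2
  step 16. node 3  ⊔preds=[-4,4]  new=[-4,4]  old=[-4,3]  +wl: 1,4,5,7
  step 17. node 2  ⊔preds=[-4,4]  new=[-4,4]  old=[-4,3]  +wl: 
  step 18. node 1  ⊔preds=[-4,4]  new=[-4,4]  old=[-4,3]  +wl: 
  step 19. node 4  ⊔preds=[-4,4]  new=[-4,4]  stable
  step 20. node 5  ⊔preds=[-4,4]  new=[-4,3]  old=[-4,2]  +wl: 3,6
  step 21. node 7  ⊔preds=[-4,4]  new=[-4,4]  stable
  step 22. node 3  ⊔preds=[-4,4]  new=[-4,4]  stable
  step 23. node 6  ⊔preds=[-4,3]  new=[-4,4]  old=[-4,3]  +wl: 

Least fixpoint reached:
  node 0: [1,2]
  node 1: [-4,4]
  node 2: [-4,4]
  node 3: [-4,4]
  node 4: [-4,4]
  node 5: [-4,3]
  node 6: [-4,4]
  node 7: [-4,4]

[-4,4]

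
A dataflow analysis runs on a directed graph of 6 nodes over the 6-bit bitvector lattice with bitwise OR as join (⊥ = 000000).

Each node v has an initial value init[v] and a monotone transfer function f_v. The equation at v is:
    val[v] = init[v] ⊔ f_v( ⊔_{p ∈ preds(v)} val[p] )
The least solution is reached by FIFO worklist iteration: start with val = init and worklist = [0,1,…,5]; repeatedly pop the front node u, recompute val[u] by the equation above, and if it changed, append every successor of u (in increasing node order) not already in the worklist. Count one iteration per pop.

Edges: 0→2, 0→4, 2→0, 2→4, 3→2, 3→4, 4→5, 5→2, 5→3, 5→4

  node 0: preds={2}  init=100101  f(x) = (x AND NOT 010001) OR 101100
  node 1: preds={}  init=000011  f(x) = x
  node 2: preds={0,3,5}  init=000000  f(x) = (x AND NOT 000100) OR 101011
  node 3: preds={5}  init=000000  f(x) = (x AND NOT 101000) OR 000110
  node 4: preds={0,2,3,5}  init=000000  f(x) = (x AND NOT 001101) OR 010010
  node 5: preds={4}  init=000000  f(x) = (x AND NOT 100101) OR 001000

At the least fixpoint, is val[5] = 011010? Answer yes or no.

Iteration log — 12 steps:
  step 1. node 0  ⊔preds=000000  new=101101  old=100101  +wl: 
  step 2. node 1  ⊔preds=000000  new=000011  stable
  step 3. node 2  ⊔preds=101101  new=101011  old=000000  +wl: 0
  step 4. node 3  ⊔preds=000000  new=000110  old=000000  +wl: 2
  step 5. node 4  ⊔preds=101111  new=110010  old=000000  +wl: 
  step 6. node 5  ⊔preds=110010  new=011010  old=000000  +wl: 3,4
  step 7. node 0  ⊔preds=101011  new=101111  old=101101  +wl: 
  step 8. node 2  ⊔preds=111111  new=111011  old=101011  +wl: 0
  step 9. node 3  ⊔preds=011010  new=010110  old=000110  +wl: 2
  step 10. node 4  ⊔preds=111111  new=110010  stable
  step 11. node 0  ⊔preds=111011  new=101111  stable
  step 12. node 2  ⊔preds=111111  new=111011  stable

Least fixpoint reached:
  node 0: 101111
  node 1: 000011
  node 2: 111011
  node 3: 010110
  node 4: 110010
  node 5: 011010

yes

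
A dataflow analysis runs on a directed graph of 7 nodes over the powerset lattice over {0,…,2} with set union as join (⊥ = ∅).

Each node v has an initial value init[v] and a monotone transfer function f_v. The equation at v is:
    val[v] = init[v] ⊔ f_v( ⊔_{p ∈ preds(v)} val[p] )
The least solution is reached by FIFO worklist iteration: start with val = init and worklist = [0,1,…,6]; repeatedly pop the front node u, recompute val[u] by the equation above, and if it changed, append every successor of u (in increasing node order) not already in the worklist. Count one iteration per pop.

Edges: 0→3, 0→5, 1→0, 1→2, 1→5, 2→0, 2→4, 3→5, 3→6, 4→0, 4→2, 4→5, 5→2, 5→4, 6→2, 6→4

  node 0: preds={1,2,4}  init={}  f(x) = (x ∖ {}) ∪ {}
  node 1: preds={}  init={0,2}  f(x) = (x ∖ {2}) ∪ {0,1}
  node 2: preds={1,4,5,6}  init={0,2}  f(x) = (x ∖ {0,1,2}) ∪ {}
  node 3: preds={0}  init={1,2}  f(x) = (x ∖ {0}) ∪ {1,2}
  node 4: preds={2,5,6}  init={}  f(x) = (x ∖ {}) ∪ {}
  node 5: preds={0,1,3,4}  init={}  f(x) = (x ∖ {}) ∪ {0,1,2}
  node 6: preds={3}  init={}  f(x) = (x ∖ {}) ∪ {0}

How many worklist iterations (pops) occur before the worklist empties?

Iteration log — 14 steps:
  step 1. node 0  ⊔preds={0,2}  new={0,2}  old={}  +wl: 
  step 2. node 1  ⊔preds={}  new={0,1,2}  old={0,2}  +wl: 0
  step 3. node 2  ⊔preds={0,1,2}  new={0,2}  stable
  step 4. node 3  ⊔preds={0,2}  new={1,2}  stable
  step 5. node 4  ⊔preds={0,2}  new={0,2}  old={}  +wl: 2
  step 6. node 5  ⊔preds={0,1,2}  new={0,1,2}  old={}  +wl: 4
  step 7. node 6  ⊔preds={1,2}  new={0,1,2}  old={}  +wl: 
  step 8. node 0  ⊔preds={0,1,2}  new={0,1,2}  old={0,2}  +wl: 3,5
  step 9. node 2  ⊔preds={0,1,2}  new={0,2}  stable
  step 10. node 4  ⊔preds={0,1,2}  new={0,1,2}  old={0,2}  +wl: 0,2
  step 11. node 3  ⊔preds={0,1,2}  new={1,2}  stable
  step 12. node 5  ⊔preds={0,1,2}  new={0,1,2}  stable
  step 13. node 0  ⊔preds={0,1,2}  new={0,1,2}  stable
  step 14. node 2  ⊔preds={0,1,2}  new={0,2}  stable

Least fixpoint reached:
  node 0: {0,1,2}
  node 1: {0,1,2}
  node 2: {0,2}
  node 3: {1,2}
  node 4: {0,1,2}
  node 5: {0,1,2}
  node 6: {0,1,2}

14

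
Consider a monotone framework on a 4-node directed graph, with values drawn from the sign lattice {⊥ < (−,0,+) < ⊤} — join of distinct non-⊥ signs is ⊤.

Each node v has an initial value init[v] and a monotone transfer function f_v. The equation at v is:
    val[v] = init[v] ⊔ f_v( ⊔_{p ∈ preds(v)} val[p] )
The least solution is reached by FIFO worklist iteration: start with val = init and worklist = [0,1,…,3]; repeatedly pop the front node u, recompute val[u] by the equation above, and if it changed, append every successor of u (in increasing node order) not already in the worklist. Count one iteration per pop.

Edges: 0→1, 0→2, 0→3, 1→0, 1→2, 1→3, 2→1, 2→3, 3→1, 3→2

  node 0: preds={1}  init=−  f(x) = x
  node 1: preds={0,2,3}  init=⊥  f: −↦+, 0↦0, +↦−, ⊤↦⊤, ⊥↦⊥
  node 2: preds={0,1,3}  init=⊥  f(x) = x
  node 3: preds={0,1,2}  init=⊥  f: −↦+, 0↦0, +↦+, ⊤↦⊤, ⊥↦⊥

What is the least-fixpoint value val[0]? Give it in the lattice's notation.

⊤

Iteration log — 9 steps:
  step 1. node 0  ⊔preds=⊥  new=−  stable
  step 2. node 1  ⊔preds=−  new=+  old=⊥  +wl: 0
  step 3. node 2  ⊔preds=⊤  new=⊤  old=⊥  +wl: 1
  step 4. node 3  ⊔preds=⊤  new=⊤  old=⊥  +wl: 2
  step 5. node 0  ⊔preds=+  new=⊤  old=−  +wl: 3
  step 6. node 1  ⊔preds=⊤  new=⊤  old=+  +wl: 0
  step 7. node 2  ⊔preds=⊤  new=⊤  stable
  step 8. node 3  ⊔preds=⊤  new=⊤  stable
  step 9. node 0  ⊔preds=⊤  new=⊤  stable

Least fixpoint reached:
  node 0: ⊤
  node 1: ⊤
  node 2: ⊤
  node 3: ⊤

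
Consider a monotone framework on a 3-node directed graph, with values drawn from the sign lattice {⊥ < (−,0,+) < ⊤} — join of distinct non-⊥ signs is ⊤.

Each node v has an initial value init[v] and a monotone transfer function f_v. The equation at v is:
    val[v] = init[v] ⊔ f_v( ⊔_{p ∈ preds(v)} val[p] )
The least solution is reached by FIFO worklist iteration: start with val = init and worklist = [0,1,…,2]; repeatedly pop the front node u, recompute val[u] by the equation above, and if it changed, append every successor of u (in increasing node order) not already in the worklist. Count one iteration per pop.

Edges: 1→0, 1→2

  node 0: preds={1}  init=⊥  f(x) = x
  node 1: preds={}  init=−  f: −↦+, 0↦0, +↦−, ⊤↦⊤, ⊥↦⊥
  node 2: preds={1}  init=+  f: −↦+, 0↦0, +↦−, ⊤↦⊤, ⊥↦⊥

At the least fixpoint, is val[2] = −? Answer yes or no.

no

Worklist (3 pops):
  #1 pop 0: in=− → − (was ⊥); enqueue []
  #2 pop 1: in=⊥ → − (no change)
  #3 pop 2: in=− → + (no change)

Fixpoint:
  val[0] = −
  val[1] = −
  val[2] = +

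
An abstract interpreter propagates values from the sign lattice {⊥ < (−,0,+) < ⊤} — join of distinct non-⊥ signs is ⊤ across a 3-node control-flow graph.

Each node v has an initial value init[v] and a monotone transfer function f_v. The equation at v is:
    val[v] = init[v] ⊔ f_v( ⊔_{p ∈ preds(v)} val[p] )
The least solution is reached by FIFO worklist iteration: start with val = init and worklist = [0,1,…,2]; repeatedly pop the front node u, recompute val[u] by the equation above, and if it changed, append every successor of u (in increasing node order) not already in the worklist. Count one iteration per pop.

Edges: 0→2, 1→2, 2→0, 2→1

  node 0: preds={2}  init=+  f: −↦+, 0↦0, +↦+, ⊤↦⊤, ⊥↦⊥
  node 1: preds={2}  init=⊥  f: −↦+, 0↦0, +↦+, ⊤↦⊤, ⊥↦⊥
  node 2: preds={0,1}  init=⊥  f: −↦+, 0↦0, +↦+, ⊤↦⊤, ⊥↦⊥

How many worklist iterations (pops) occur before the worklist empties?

6

Worklist (6 pops):
  #1 pop 0: in=⊥ → + (no change)
  #2 pop 1: in=⊥ → ⊥ (no change)
  #3 pop 2: in=+ → + (was ⊥); enqueue [0,1]
  #4 pop 0: in=+ → + (no change)
  #5 pop 1: in=+ → + (was ⊥); enqueue [2]
  #6 pop 2: in=+ → + (no change)

Fixpoint:
  val[0] = +
  val[1] = +
  val[2] = +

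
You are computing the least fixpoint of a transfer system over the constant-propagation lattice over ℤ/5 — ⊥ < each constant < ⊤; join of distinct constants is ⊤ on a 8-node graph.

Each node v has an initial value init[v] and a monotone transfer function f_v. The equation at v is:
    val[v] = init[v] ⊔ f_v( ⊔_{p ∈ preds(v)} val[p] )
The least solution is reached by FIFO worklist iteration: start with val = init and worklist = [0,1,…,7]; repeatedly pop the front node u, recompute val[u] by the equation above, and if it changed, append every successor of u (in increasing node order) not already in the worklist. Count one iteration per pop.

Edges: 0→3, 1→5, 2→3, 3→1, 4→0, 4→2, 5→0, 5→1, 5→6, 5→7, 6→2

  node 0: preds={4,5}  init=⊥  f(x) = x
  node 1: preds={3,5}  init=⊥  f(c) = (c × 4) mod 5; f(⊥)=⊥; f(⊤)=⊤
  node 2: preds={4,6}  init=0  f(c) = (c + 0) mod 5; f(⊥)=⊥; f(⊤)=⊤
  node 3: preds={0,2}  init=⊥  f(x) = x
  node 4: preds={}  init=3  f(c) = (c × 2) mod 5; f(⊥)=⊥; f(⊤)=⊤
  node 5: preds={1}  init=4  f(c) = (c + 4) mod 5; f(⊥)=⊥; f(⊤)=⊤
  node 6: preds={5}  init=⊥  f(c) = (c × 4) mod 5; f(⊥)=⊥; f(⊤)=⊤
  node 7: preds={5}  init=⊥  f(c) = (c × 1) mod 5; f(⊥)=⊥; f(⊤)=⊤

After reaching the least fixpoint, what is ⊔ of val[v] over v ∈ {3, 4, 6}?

Trace (12 dequeues):
  [1] u=0 | in ⊤ | out ⊤ | prev ⊥ | push {}
  [2] u=1 | in 4 | out 1 | prev ⊥ | push {}
  [3] u=2 | in 3 | out ⊤ | prev 0 | push {}
  [4] u=3 | in ⊤ | out ⊤ | prev ⊥ | push {1}
  [5] u=4 | in ⊥ | out 3 | ==
  [6] u=5 | in 1 | out ⊤ | prev 4 | push {0}
  [7] u=6 | in ⊤ | out ⊤ | prev ⊥ | push {2}
  [8] u=7 | in ⊤ | out ⊤ | prev ⊥ | push {}
  [9] u=1 | in ⊤ | out ⊤ | prev 1 | push {5}
  [10] u=0 | in ⊤ | out ⊤ | ==
  [11] u=2 | in ⊤ | out ⊤ | ==
  [12] u=5 | in ⊤ | out ⊤ | ==

Converged values:
  [0] ⊤
  [1] ⊤
  [2] ⊤
  [3] ⊤
  [4] 3
  [5] ⊤
  [6] ⊤
  [7] ⊤

⊤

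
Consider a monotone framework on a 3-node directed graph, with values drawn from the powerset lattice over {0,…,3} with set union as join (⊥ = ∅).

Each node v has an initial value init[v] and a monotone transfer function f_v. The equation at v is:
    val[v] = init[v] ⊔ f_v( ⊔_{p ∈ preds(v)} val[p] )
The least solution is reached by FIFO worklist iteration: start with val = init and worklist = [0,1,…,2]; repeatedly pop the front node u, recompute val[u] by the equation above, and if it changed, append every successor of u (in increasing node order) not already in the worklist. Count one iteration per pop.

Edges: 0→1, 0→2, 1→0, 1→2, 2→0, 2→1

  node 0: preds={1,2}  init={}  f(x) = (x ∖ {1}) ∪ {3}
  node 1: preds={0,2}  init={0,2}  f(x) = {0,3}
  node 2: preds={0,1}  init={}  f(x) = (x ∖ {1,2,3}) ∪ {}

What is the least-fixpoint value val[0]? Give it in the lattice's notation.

Iteration log — 5 steps:
  step 1. node 0  ⊔preds={0,2}  new={0,2,3}  old={}  +wl: 
  step 2. node 1  ⊔preds={0,2,3}  new={0,2,3}  old={0,2}  +wl: 0
  step 3. node 2  ⊔preds={0,2,3}  new={0}  old={}  +wl: 1
  step 4. node 0  ⊔preds={0,2,3}  new={0,2,3}  stable
  step 5. node 1  ⊔preds={0,2,3}  new={0,2,3}  stable

Least fixpoint reached:
  node 0: {0,2,3}
  node 1: {0,2,3}
  node 2: {0}

{0,2,3}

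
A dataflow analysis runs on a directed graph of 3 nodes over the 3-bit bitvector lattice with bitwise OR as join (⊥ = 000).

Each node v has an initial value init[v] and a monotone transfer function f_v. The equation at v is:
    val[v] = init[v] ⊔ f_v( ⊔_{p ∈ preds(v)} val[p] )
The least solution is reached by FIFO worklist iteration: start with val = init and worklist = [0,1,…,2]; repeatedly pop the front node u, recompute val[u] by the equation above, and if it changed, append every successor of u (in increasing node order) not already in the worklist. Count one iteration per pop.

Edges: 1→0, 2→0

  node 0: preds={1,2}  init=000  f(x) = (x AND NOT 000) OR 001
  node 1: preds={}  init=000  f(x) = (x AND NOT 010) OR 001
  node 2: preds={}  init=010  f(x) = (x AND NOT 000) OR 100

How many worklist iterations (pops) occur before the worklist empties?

4

Worklist (4 pops):
  #1 pop 0: in=010 → 011 (was 000); enqueue []
  #2 pop 1: in=000 → 001 (was 000); enqueue [0]
  #3 pop 2: in=000 → 110 (was 010); enqueue []
  #4 pop 0: in=111 → 111 (was 011); enqueue []

Fixpoint:
  val[0] = 111
  val[1] = 001
  val[2] = 110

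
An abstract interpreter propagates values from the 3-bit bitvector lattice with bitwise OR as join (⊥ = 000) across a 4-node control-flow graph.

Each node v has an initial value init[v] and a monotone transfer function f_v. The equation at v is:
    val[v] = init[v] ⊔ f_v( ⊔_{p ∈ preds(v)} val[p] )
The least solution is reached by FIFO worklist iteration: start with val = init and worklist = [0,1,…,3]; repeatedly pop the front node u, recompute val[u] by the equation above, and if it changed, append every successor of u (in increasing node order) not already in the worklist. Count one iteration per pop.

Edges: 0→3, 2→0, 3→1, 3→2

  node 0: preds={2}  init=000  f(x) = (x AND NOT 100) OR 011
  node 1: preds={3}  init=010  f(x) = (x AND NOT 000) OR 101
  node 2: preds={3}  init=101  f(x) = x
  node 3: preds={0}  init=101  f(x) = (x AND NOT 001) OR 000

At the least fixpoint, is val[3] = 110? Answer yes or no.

no

Worklist (7 pops):
  #1 pop 0: in=101 → 011 (was 000); enqueue []
  #2 pop 1: in=101 → 111 (was 010); enqueue []
  #3 pop 2: in=101 → 101 (no change)
  #4 pop 3: in=011 → 111 (was 101); enqueue [1,2]
  #5 pop 1: in=111 → 111 (no change)
  #6 pop 2: in=111 → 111 (was 101); enqueue [0]
  #7 pop 0: in=111 → 011 (no change)

Fixpoint:
  val[0] = 011
  val[1] = 111
  val[2] = 111
  val[3] = 111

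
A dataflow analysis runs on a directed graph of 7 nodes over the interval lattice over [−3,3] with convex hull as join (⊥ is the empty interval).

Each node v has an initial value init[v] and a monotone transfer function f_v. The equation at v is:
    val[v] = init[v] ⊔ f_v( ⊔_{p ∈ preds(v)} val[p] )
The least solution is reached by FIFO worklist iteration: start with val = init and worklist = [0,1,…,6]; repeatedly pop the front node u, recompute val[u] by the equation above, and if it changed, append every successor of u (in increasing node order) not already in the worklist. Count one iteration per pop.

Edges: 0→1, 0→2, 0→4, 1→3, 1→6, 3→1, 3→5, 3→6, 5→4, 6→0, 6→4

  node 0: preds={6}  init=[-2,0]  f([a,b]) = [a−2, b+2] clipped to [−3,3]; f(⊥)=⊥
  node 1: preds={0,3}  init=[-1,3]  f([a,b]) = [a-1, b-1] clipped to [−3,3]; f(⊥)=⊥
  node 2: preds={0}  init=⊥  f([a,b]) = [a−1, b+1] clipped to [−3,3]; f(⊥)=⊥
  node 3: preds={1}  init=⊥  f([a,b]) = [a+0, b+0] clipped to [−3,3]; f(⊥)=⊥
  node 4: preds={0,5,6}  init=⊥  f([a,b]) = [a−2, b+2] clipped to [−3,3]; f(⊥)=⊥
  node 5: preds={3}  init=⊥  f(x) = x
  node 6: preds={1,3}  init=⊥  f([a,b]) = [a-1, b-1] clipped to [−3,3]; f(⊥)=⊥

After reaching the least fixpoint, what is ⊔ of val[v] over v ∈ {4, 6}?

Worklist (13 pops):
  #1 pop 0: in=⊥ → [-2,0] (no change)
  #2 pop 1: in=[-2,0] → [-3,3] (was [-1,3]); enqueue []
  #3 pop 2: in=[-2,0] → [-3,1] (was ⊥); enqueue []
  #4 pop 3: in=[-3,3] → [-3,3] (was ⊥); enqueue [1]
  #5 pop 4: in=[-2,0] → [-3,2] (was ⊥); enqueue []
  #6 pop 5: in=[-3,3] → [-3,3] (was ⊥); enqueue [4]
  #7 pop 6: in=[-3,3] → [-3,2] (was ⊥); enqueue [0]
  #8 pop 1: in=[-3,3] → [-3,3] (no change)
  #9 pop 4: in=[-3,3] → [-3,3] (was [-3,2]); enqueue []
  #10 pop 0: in=[-3,2] → [-3,3] (was [-2,0]); enqueue [1,2,4]
  #11 pop 1: in=[-3,3] → [-3,3] (no change)
  #12 pop 2: in=[-3,3] → [-3,3] (was [-3,1]); enqueue []
  #13 pop 4: in=[-3,3] → [-3,3] (no change)

Fixpoint:
  val[0] = [-3,3]
  val[1] = [-3,3]
  val[2] = [-3,3]
  val[3] = [-3,3]
  val[4] = [-3,3]
  val[5] = [-3,3]
  val[6] = [-3,2]

[-3,3]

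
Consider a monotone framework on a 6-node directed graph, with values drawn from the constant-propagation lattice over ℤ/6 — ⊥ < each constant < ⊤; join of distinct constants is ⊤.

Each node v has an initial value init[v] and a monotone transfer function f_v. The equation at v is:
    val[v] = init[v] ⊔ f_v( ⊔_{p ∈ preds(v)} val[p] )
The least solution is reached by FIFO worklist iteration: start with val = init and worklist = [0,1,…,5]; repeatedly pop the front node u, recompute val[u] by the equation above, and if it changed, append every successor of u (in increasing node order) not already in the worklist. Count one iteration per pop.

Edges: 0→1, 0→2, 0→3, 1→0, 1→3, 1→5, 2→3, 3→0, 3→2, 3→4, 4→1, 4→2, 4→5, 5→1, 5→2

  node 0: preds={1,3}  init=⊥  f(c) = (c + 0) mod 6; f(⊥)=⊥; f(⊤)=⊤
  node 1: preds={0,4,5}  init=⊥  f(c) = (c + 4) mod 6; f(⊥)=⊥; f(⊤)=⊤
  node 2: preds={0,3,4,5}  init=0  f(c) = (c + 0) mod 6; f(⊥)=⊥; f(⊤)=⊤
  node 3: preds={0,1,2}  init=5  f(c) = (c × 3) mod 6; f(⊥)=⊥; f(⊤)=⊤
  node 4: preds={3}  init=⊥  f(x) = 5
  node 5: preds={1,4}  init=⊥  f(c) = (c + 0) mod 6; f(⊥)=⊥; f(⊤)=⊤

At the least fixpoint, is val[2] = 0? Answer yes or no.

no

Iteration log — 12 steps:
  step 1. node 0  ⊔preds=5  new=5  old=⊥  +wl: 
  step 2. node 1  ⊔preds=5  new=3  old=⊥  +wl: 0
  step 3. node 2  ⊔preds=5  new=⊤  old=0  +wl: 
  step 4. node 3  ⊔preds=⊤  new=⊤  old=5  +wl: 2
  step 5. node 4  ⊔preds=⊤  new=5  old=⊥  +wl: 1
  step 6. node 5  ⊔preds=⊤  new=⊤  old=⊥  +wl: 
  step 7. node 0  ⊔preds=⊤  new=⊤  old=5  +wl: 3
  step 8. node 2  ⊔preds=⊤  new=⊤  stable
  step 9. node 1  ⊔preds=⊤  new=⊤  old=3  +wl: 0,5
  step 10. node 3  ⊔preds=⊤  new=⊤  stable
  step 11. node 0  ⊔preds=⊤  new=⊤  stable
  step 12. node 5  ⊔preds=⊤  new=⊤  stable

Least fixpoint reached:
  node 0: ⊤
  node 1: ⊤
  node 2: ⊤
  node 3: ⊤
  node 4: 5
  node 5: ⊤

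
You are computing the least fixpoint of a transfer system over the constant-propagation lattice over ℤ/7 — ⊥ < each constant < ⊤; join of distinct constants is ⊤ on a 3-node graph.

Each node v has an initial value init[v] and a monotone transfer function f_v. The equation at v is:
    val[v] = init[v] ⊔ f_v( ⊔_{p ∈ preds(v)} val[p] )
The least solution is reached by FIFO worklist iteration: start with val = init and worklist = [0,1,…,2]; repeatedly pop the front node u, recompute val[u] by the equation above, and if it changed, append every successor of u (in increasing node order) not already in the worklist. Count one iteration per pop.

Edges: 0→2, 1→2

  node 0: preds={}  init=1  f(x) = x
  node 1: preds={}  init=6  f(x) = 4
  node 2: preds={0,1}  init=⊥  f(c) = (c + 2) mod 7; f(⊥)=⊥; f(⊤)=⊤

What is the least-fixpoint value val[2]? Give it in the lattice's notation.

⊤

Iteration log — 3 steps:
  step 1. node 0  ⊔preds=⊥  new=1  stable
  step 2. node 1  ⊔preds=⊥  new=⊤  old=6  +wl: 
  step 3. node 2  ⊔preds=⊤  new=⊤  old=⊥  +wl: 

Least fixpoint reached:
  node 0: 1
  node 1: ⊤
  node 2: ⊤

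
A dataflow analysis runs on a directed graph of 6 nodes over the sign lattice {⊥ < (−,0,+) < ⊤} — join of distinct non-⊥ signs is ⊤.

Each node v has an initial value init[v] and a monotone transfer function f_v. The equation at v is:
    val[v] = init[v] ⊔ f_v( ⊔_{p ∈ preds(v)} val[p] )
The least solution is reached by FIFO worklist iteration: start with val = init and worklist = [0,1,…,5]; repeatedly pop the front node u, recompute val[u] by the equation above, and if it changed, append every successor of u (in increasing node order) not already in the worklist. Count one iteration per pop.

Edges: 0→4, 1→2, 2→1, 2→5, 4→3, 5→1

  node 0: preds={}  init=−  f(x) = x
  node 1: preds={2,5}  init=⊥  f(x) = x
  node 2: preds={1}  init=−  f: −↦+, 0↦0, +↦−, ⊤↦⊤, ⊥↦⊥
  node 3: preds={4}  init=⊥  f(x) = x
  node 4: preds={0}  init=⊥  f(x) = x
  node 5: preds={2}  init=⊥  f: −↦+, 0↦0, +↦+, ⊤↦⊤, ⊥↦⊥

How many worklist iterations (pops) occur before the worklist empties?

Iteration log — 9 steps:
  step 1. node 0  ⊔preds=⊥  new=−  stable
  step 2. node 1  ⊔preds=−  new=−  old=⊥  +wl: 
  step 3. node 2  ⊔preds=−  new=⊤  old=−  +wl: 1
  step 4. node 3  ⊔preds=⊥  new=⊥  stable
  step 5. node 4  ⊔preds=−  new=−  old=⊥  +wl: 3
  step 6. node 5  ⊔preds=⊤  new=⊤  old=⊥  +wl: 
  step 7. node 1  ⊔preds=⊤  new=⊤  old=−  +wl: 2
  step 8. node 3  ⊔preds=−  new=−  old=⊥  +wl: 
  step 9. node 2  ⊔preds=⊤  new=⊤  stable

Least fixpoint reached:
  node 0: −
  node 1: ⊤
  node 2: ⊤
  node 3: −
  node 4: −
  node 5: ⊤

9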